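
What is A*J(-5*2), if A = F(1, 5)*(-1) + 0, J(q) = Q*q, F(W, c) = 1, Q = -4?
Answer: -40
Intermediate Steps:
J(q) = -4*q
A = -1 (A = 1*(-1) + 0 = -1 + 0 = -1)
A*J(-5*2) = -(-4)*(-5*2) = -(-4)*(-10) = -1*40 = -40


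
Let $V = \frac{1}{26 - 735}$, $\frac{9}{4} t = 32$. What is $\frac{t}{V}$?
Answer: $- \frac{90752}{9} \approx -10084.0$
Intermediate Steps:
$t = \frac{128}{9}$ ($t = \frac{4}{9} \cdot 32 = \frac{128}{9} \approx 14.222$)
$V = - \frac{1}{709}$ ($V = \frac{1}{-709} = - \frac{1}{709} \approx -0.0014104$)
$\frac{t}{V} = \frac{128}{9 \left(- \frac{1}{709}\right)} = \frac{128}{9} \left(-709\right) = - \frac{90752}{9}$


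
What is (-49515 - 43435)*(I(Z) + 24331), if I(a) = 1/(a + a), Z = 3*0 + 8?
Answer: -18092578075/8 ≈ -2.2616e+9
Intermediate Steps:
Z = 8 (Z = 0 + 8 = 8)
I(a) = 1/(2*a)
(-49515 - 43435)*(I(Z) + 24331) = (-49515 - 43435)*((½)/8 + 24331) = -92950*((½)*(⅛) + 24331) = -92950*(1/16 + 24331) = -92950*389297/16 = -18092578075/8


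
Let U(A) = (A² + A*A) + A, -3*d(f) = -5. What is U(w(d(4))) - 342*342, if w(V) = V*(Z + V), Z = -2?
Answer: -9474079/81 ≈ -1.1696e+5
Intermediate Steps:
d(f) = 5/3 (d(f) = -⅓*(-5) = 5/3)
w(V) = V*(-2 + V)
U(A) = A + 2*A² (U(A) = (A² + A²) + A = 2*A² + A = A + 2*A²)
U(w(d(4))) - 342*342 = (5*(-2 + 5/3)/3)*(1 + 2*(5*(-2 + 5/3)/3)) - 342*342 = ((5/3)*(-⅓))*(1 + 2*((5/3)*(-⅓))) - 116964 = -5*(1 + 2*(-5/9))/9 - 116964 = -5*(1 - 10/9)/9 - 116964 = -5/9*(-⅑) - 116964 = 5/81 - 116964 = -9474079/81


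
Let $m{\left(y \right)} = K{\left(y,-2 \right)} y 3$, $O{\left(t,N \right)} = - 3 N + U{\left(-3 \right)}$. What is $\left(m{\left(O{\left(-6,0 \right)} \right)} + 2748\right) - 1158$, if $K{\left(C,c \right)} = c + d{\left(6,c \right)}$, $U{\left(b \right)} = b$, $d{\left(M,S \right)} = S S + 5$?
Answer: $1527$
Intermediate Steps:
$d{\left(M,S \right)} = 5 + S^{2}$ ($d{\left(M,S \right)} = S^{2} + 5 = 5 + S^{2}$)
$K{\left(C,c \right)} = 5 + c + c^{2}$ ($K{\left(C,c \right)} = c + \left(5 + c^{2}\right) = 5 + c + c^{2}$)
$O{\left(t,N \right)} = -3 - 3 N$ ($O{\left(t,N \right)} = - 3 N - 3 = -3 - 3 N$)
$m{\left(y \right)} = 21 y$ ($m{\left(y \right)} = \left(5 - 2 + \left(-2\right)^{2}\right) y 3 = \left(5 - 2 + 4\right) y 3 = 7 y 3 = 21 y$)
$\left(m{\left(O{\left(-6,0 \right)} \right)} + 2748\right) - 1158 = \left(21 \left(-3 - 0\right) + 2748\right) - 1158 = \left(21 \left(-3 + 0\right) + 2748\right) - 1158 = \left(21 \left(-3\right) + 2748\right) - 1158 = \left(-63 + 2748\right) - 1158 = 2685 - 1158 = 1527$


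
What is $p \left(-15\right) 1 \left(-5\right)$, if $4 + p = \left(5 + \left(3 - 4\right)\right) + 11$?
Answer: $825$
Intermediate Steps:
$p = 11$ ($p = -4 + \left(\left(5 + \left(3 - 4\right)\right) + 11\right) = -4 + \left(\left(5 - 1\right) + 11\right) = -4 + \left(4 + 11\right) = -4 + 15 = 11$)
$p \left(-15\right) 1 \left(-5\right) = 11 \left(-15\right) 1 \left(-5\right) = \left(-165\right) \left(-5\right) = 825$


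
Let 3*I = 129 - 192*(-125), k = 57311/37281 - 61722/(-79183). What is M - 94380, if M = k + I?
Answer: -254861834482756/2952021423 ≈ -86335.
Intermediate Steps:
k = 6839114795/2952021423 (k = 57311*(1/37281) - 61722*(-1/79183) = 57311/37281 + 61722/79183 = 6839114795/2952021423 ≈ 2.3168)
I = 8043 (I = (129 - 192*(-125))/3 = (129 + 24000)/3 = (1/3)*24129 = 8043)
M = 23749947419984/2952021423 (M = 6839114795/2952021423 + 8043 = 23749947419984/2952021423 ≈ 8045.3)
M - 94380 = 23749947419984/2952021423 - 94380 = -254861834482756/2952021423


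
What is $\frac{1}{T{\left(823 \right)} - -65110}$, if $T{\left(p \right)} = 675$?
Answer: $\frac{1}{65785} \approx 1.5201 \cdot 10^{-5}$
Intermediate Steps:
$\frac{1}{T{\left(823 \right)} - -65110} = \frac{1}{675 - -65110} = \frac{1}{675 + 65110} = \frac{1}{65785}$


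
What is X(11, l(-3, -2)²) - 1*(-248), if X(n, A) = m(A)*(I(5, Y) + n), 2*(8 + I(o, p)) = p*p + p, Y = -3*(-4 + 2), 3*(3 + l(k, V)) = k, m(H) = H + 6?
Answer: 776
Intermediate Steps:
m(H) = 6 + H
l(k, V) = -3 + k/3
Y = 6 (Y = -3*(-2) = 6)
I(o, p) = -8 + p/2 + p²/2 (I(o, p) = -8 + (p*p + p)/2 = -8 + (p² + p)/2 = -8 + (p + p²)/2 = -8 + (p/2 + p²/2) = -8 + p/2 + p²/2)
X(n, A) = (6 + A)*(13 + n) (X(n, A) = (6 + A)*((-8 + (½)*6 + (½)*6²) + n) = (6 + A)*((-8 + 3 + (½)*36) + n) = (6 + A)*((-8 + 3 + 18) + n) = (6 + A)*(13 + n))
X(11, l(-3, -2)²) - 1*(-248) = (6 + (-3 + (⅓)*(-3))²)*(13 + 11) - 1*(-248) = (6 + (-3 - 1)²)*24 + 248 = (6 + (-4)²)*24 + 248 = (6 + 16)*24 + 248 = 22*24 + 248 = 528 + 248 = 776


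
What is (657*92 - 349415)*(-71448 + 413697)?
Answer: -98900035779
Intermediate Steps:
(657*92 - 349415)*(-71448 + 413697) = (60444 - 349415)*342249 = -288971*342249 = -98900035779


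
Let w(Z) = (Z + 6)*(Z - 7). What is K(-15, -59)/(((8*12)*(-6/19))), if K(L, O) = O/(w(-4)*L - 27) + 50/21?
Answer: -88103/1221696 ≈ -0.072115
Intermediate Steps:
w(Z) = (-7 + Z)*(6 + Z) (w(Z) = (6 + Z)*(-7 + Z) = (-7 + Z)*(6 + Z))
K(L, O) = 50/21 + O/(-27 - 22*L) (K(L, O) = O/((-42 + (-4)**2 - 1*(-4))*L - 27) + 50/21 = O/((-42 + 16 + 4)*L - 27) + 50*(1/21) = O/(-22*L - 27) + 50/21 = O/(-27 - 22*L) + 50/21 = 50/21 + O/(-27 - 22*L))
K(-15, -59)/(((8*12)*(-6/19))) = ((1350 - 21*(-59) + 1100*(-15))/(21*(27 + 22*(-15))))/(((8*12)*(-6/19))) = ((1350 + 1239 - 16500)/(21*(27 - 330)))/((96*(-6*1/19))) = ((1/21)*(-13911)/(-303))/((96*(-6/19))) = ((1/21)*(-1/303)*(-13911))/(-576/19) = (4637/2121)*(-19/576) = -88103/1221696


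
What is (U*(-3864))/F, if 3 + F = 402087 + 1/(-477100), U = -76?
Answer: 6091612800/8340620713 ≈ 0.73036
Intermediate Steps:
F = 191834276399/477100 (F = -3 + (402087 + 1/(-477100)) = -3 + (402087 - 1/477100) = -3 + 191835707699/477100 = 191834276399/477100 ≈ 4.0208e+5)
(U*(-3864))/F = (-76*(-3864))/(191834276399/477100) = 293664*(477100/191834276399) = 6091612800/8340620713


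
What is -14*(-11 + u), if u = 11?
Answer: 0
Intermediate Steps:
-14*(-11 + u) = -14*(-11 + 11) = -14*0 = 0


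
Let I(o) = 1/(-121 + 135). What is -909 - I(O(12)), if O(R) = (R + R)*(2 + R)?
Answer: -12727/14 ≈ -909.07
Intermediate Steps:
O(R) = 2*R*(2 + R) (O(R) = (2*R)*(2 + R) = 2*R*(2 + R))
I(o) = 1/14
-909 - I(O(12)) = -909 - 1*1/14 = -909 - 1/14 = -12727/14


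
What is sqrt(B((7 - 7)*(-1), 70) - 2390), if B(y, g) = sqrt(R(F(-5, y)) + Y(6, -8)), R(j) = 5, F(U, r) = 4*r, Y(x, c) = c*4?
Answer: sqrt(-2390 + 3*I*sqrt(3)) ≈ 0.0531 + 48.888*I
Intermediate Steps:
Y(x, c) = 4*c
B(y, g) = 3*I*sqrt(3) (B(y, g) = sqrt(5 + 4*(-8)) = sqrt(5 - 32) = sqrt(-27) = 3*I*sqrt(3))
sqrt(B((7 - 7)*(-1), 70) - 2390) = sqrt(3*I*sqrt(3) - 2390) = sqrt(-2390 + 3*I*sqrt(3))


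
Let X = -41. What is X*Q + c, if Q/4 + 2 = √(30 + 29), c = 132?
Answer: 460 - 164*√59 ≈ -799.71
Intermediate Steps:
Q = -8 + 4*√59 (Q = -8 + 4*√(30 + 29) = -8 + 4*√59 ≈ 22.725)
X*Q + c = -41*(-8 + 4*√59) + 132 = (328 - 164*√59) + 132 = 460 - 164*√59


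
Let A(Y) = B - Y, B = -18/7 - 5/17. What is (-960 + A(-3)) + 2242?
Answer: 152574/119 ≈ 1282.1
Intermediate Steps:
B = -341/119 (B = -18*⅐ - 5*1/17 = -18/7 - 5/17 = -341/119 ≈ -2.8655)
A(Y) = -341/119 - Y
(-960 + A(-3)) + 2242 = (-960 + (-341/119 - 1*(-3))) + 2242 = (-960 + (-341/119 + 3)) + 2242 = (-960 + 16/119) + 2242 = -114224/119 + 2242 = 152574/119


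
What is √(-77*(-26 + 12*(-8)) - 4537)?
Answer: √4857 ≈ 69.692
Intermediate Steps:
√(-77*(-26 + 12*(-8)) - 4537) = √(-77*(-26 - 96) - 4537) = √(-77*(-122) - 4537) = √(9394 - 4537) = √4857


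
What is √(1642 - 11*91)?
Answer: √641 ≈ 25.318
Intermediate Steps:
√(1642 - 11*91) = √(1642 - 1001) = √641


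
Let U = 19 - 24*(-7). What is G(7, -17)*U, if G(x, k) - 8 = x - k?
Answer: 5984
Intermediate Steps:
G(x, k) = 8 + x - k (G(x, k) = 8 + (x - k) = 8 + x - k)
U = 187 (U = 19 + 168 = 187)
G(7, -17)*U = (8 + 7 - 1*(-17))*187 = (8 + 7 + 17)*187 = 32*187 = 5984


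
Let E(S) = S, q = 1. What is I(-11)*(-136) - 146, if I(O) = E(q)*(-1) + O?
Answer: 1486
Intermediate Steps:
I(O) = -1 + O (I(O) = 1*(-1) + O = -1 + O)
I(-11)*(-136) - 146 = (-1 - 11)*(-136) - 146 = -12*(-136) - 146 = 1632 - 146 = 1486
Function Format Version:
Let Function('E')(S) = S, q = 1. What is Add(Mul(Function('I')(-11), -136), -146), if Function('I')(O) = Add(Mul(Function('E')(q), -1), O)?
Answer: 1486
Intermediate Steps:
Function('I')(O) = Add(-1, O) (Function('I')(O) = Add(Mul(1, -1), O) = Add(-1, O))
Add(Mul(Function('I')(-11), -136), -146) = Add(Mul(Add(-1, -11), -136), -146) = Add(Mul(-12, -136), -146) = Add(1632, -146) = 1486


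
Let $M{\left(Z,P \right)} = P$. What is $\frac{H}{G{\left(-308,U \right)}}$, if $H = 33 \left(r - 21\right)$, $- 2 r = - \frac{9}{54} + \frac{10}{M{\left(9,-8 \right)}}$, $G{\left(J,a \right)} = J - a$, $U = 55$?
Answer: $\frac{487}{264} \approx 1.8447$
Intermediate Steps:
$r = \frac{17}{24}$ ($r = - \frac{- \frac{9}{54} + \frac{10}{-8}}{2} = - \frac{\left(-9\right) \frac{1}{54} + 10 \left(- \frac{1}{8}\right)}{2} = - \frac{- \frac{1}{6} - \frac{5}{4}}{2} = \left(- \frac{1}{2}\right) \left(- \frac{17}{12}\right) = \frac{17}{24} \approx 0.70833$)
$H = - \frac{5357}{8}$ ($H = 33 \left(\frac{17}{24} - 21\right) = 33 \left(- \frac{487}{24}\right) = - \frac{5357}{8} \approx -669.63$)
$\frac{H}{G{\left(-308,U \right)}} = - \frac{5357}{8 \left(-308 - 55\right)} = - \frac{5357}{8 \left(-363\right)} = \left(- \frac{5357}{8}\right) \left(- \frac{1}{363}\right) = \frac{487}{264}$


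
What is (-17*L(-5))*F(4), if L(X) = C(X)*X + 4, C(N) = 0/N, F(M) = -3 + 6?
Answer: -204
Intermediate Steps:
F(M) = 3
C(N) = 0
L(X) = 4 (L(X) = 0*X + 4 = 0 + 4 = 4)
(-17*L(-5))*F(4) = -17*4*3 = -68*3 = -204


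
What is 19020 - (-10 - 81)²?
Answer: 10739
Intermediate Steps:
19020 - (-10 - 81)² = 19020 - 1*(-91)² = 19020 - 1*8281 = 19020 - 8281 = 10739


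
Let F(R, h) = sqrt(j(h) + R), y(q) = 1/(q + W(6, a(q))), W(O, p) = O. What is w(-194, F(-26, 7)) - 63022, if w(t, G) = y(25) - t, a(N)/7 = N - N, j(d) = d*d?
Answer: -1947667/31 ≈ -62828.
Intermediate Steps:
j(d) = d**2
a(N) = 0 (a(N) = 7*(N - N) = 7*0 = 0)
y(q) = 1/(6 + q) (y(q) = 1/(q + 6) = 1/(6 + q))
F(R, h) = sqrt(R + h**2) (F(R, h) = sqrt(h**2 + R) = sqrt(R + h**2))
w(t, G) = 1/31 - t (w(t, G) = 1/(6 + 25) - t = 1/31 - t)
w(-194, F(-26, 7)) - 63022 = (1/31 - 1*(-194)) - 63022 = (1/31 + 194) - 63022 = 6015/31 - 63022 = -1947667/31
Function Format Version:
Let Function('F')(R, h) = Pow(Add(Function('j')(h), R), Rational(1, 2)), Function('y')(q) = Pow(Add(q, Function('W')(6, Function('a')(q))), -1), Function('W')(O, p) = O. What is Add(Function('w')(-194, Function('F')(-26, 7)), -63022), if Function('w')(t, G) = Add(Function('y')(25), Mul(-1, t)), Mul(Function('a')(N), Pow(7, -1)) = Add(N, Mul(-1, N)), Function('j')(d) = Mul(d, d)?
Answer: Rational(-1947667, 31) ≈ -62828.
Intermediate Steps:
Function('j')(d) = Pow(d, 2)
Function('a')(N) = 0 (Function('a')(N) = Mul(7, Add(N, Mul(-1, N))) = Mul(7, 0) = 0)
Function('y')(q) = Pow(Add(6, q), -1) (Function('y')(q) = Pow(Add(q, 6), -1) = Pow(Add(6, q), -1))
Function('F')(R, h) = Pow(Add(R, Pow(h, 2)), Rational(1, 2)) (Function('F')(R, h) = Pow(Add(Pow(h, 2), R), Rational(1, 2)) = Pow(Add(R, Pow(h, 2)), Rational(1, 2)))
Function('w')(t, G) = Add(Rational(1, 31), Mul(-1, t)) (Function('w')(t, G) = Add(Pow(Add(6, 25), -1), Mul(-1, t)) = Add(Pow(31, -1), Mul(-1, t)) = Add(Rational(1, 31), Mul(-1, t)))
Add(Function('w')(-194, Function('F')(-26, 7)), -63022) = Add(Add(Rational(1, 31), Mul(-1, -194)), -63022) = Add(Add(Rational(1, 31), 194), -63022) = Add(Rational(6015, 31), -63022) = Rational(-1947667, 31)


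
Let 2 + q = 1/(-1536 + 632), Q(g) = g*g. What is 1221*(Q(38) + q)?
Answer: 1591655307/904 ≈ 1.7607e+6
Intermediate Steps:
Q(g) = g**2
q = -1809/904 (q = -2 + 1/(-1536 + 632) = -2 + 1/(-904) = -2 - 1/904 = -1809/904 ≈ -2.0011)
1221*(Q(38) + q) = 1221*(38**2 - 1809/904) = 1221*(1444 - 1809/904) = 1221*(1303567/904) = 1591655307/904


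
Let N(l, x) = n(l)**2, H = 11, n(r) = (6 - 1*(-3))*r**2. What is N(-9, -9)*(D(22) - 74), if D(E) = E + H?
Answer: -21789081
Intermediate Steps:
n(r) = 9*r**2 (n(r) = (6 + 3)*r**2 = 9*r**2)
N(l, x) = 81*l**4 (N(l, x) = (9*l**2)**2 = 81*l**4)
D(E) = 11 + E (D(E) = E + 11 = 11 + E)
N(-9, -9)*(D(22) - 74) = (81*(-9)**4)*((11 + 22) - 74) = (81*6561)*(33 - 74) = 531441*(-41) = -21789081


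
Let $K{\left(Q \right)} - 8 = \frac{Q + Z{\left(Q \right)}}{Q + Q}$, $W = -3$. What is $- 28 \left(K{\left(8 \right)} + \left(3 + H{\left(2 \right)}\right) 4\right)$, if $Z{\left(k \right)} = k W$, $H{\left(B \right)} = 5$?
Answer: $-1092$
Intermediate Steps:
$Z{\left(k \right)} = - 3 k$ ($Z{\left(k \right)} = k \left(-3\right) = - 3 k$)
$K{\left(Q \right)} = 7$ ($K{\left(Q \right)} = 8 + \frac{Q - 3 Q}{Q + Q} = 8 + \frac{\left(-2\right) Q}{2 Q} = 8 + - 2 Q \frac{1}{2 Q} = 8 - 1 = 7$)
$- 28 \left(K{\left(8 \right)} + \left(3 + H{\left(2 \right)}\right) 4\right) = - 28 \left(7 + \left(3 + 5\right) 4\right) = - 28 \left(7 + 8 \cdot 4\right) = - 28 \left(7 + 32\right) = \left(-28\right) 39 = -1092$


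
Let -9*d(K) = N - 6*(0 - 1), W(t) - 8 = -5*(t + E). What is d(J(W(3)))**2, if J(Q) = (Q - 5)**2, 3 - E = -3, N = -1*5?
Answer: 1/81 ≈ 0.012346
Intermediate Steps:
N = -5
E = 6 (E = 3 - 1*(-3) = 3 + 3 = 6)
W(t) = -22 - 5*t (W(t) = 8 - 5*(t + 6) = 8 - 5*(6 + t) = 8 + (-30 - 5*t) = -22 - 5*t)
J(Q) = (-5 + Q)**2
d(K) = -1/9 (d(K) = -(-5 - 6*(0 - 1))/9 = -(-5 - 6*(-1))/9 = -(-5 - 1*(-6))/9 = -(-5 + 6)/9 = -1/9*1 = -1/9)
d(J(W(3)))**2 = (-1/9)**2 = 1/81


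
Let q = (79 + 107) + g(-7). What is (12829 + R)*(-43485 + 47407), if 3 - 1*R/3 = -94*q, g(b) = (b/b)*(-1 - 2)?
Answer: 252749368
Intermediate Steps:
g(b) = -3 (g(b) = 1*(-3) = -3)
q = 183 (q = (79 + 107) - 3 = 186 - 3 = 183)
R = 51615 (R = 9 - (-282)*183 = 9 - 3*(-17202) = 9 + 51606 = 51615)
(12829 + R)*(-43485 + 47407) = (12829 + 51615)*(-43485 + 47407) = 64444*3922 = 252749368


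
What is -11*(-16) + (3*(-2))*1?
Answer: 170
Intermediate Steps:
-11*(-16) + (3*(-2))*1 = 176 - 6*1 = 176 - 6 = 170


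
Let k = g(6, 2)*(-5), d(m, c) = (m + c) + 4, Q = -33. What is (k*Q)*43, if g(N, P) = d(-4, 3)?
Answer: 21285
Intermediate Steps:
d(m, c) = 4 + c + m (d(m, c) = (c + m) + 4 = 4 + c + m)
g(N, P) = 3 (g(N, P) = 4 + 3 - 4 = 3)
k = -15 (k = 3*(-5) = -15)
(k*Q)*43 = -15*(-33)*43 = 495*43 = 21285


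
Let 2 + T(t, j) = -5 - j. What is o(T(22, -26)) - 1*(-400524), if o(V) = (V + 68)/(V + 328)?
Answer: 138981915/347 ≈ 4.0052e+5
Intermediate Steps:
T(t, j) = -7 - j (T(t, j) = -2 + (-5 - j) = -7 - j)
o(V) = (68 + V)/(328 + V)
o(T(22, -26)) - 1*(-400524) = (68 + (-7 - 1*(-26)))/(328 + (-7 - 1*(-26))) - 1*(-400524) = (68 + (-7 + 26))/(328 + (-7 + 26)) + 400524 = (68 + 19)/(328 + 19) + 400524 = 87/347 + 400524 = 138981915/347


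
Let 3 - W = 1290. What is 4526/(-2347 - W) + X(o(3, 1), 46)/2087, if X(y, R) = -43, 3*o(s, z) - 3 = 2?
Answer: -4745671/1106110 ≈ -4.2904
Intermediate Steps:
W = -1287 (W = 3 - 1*1290 = 3 - 1290 = -1287)
o(s, z) = 5/3 (o(s, z) = 1 + (⅓)*2 = 1 + ⅔ = 5/3)
4526/(-2347 - W) + X(o(3, 1), 46)/2087 = 4526/(-2347 - 1*(-1287)) - 43/2087 = 4526/(-2347 + 1287) - 43*1/2087 = 4526/(-1060) - 43/2087 = 4526*(-1/1060) - 43/2087 = -2263/530 - 43/2087 = -4745671/1106110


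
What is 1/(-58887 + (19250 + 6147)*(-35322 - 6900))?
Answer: -1/1072371021 ≈ -9.3251e-10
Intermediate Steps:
1/(-58887 + (19250 + 6147)*(-35322 - 6900)) = 1/(-58887 + 25397*(-42222)) = 1/(-58887 - 1072312134) = 1/(-1072371021) = -1/1072371021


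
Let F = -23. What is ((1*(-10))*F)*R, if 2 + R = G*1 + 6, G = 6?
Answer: 2300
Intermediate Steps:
R = 10 (R = -2 + (6*1 + 6) = -2 + (6 + 6) = -2 + 12 = 10)
((1*(-10))*F)*R = ((1*(-10))*(-23))*10 = -10*(-23)*10 = 230*10 = 2300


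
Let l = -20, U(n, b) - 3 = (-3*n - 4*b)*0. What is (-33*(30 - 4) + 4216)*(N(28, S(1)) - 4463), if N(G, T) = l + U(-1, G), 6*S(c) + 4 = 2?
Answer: -15043840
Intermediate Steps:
S(c) = -⅓ (S(c) = -⅔ + (⅙)*2 = -⅔ + ⅓ = -⅓)
U(n, b) = 3 (U(n, b) = 3 + (-3*n - 4*b)*0 = 3 + (-4*b - 3*n)*0 = 3 + 0 = 3)
N(G, T) = -17 (N(G, T) = -20 + 3 = -17)
(-33*(30 - 4) + 4216)*(N(28, S(1)) - 4463) = (-33*(30 - 4) + 4216)*(-17 - 4463) = (-33*26 + 4216)*(-4480) = (-858 + 4216)*(-4480) = 3358*(-4480) = -15043840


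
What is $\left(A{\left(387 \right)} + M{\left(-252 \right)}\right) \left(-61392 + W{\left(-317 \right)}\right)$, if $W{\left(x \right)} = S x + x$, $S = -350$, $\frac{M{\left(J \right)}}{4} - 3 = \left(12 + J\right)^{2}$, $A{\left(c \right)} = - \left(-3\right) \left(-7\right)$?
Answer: $11344683231$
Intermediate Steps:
$A{\left(c \right)} = -21$ ($A{\left(c \right)} = \left(-1\right) 21 = -21$)
$M{\left(J \right)} = 12 + 4 \left(12 + J\right)^{2}$
$W{\left(x \right)} = - 349 x$ ($W{\left(x \right)} = - 350 x + x = - 349 x$)
$\left(A{\left(387 \right)} + M{\left(-252 \right)}\right) \left(-61392 + W{\left(-317 \right)}\right) = \left(-21 + \left(12 + 4 \left(12 - 252\right)^{2}\right)\right) \left(-61392 - -110633\right) = \left(-21 + \left(12 + 4 \left(-240\right)^{2}\right)\right) \left(-61392 + 110633\right) = \left(-21 + \left(12 + 4 \cdot 57600\right)\right) 49241 = \left(-21 + \left(12 + 230400\right)\right) 49241 = \left(-21 + 230412\right) 49241 = 230391 \cdot 49241 = 11344683231$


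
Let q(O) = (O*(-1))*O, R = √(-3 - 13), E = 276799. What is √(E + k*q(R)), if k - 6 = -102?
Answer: √275263 ≈ 524.66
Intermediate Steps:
k = -96 (k = 6 - 102 = -96)
R = 4*I (R = √(-16) = 4*I ≈ 4.0*I)
q(O) = -O² (q(O) = (-O)*O = -O²)
√(E + k*q(R)) = √(276799 - (-96)*(4*I)²) = √(276799 - (-96)*(-16)) = √(276799 - 96*16) = √(276799 - 1536) = √275263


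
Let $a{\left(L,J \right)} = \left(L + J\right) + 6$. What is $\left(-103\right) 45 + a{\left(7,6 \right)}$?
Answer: $-4616$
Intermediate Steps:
$a{\left(L,J \right)} = 6 + J + L$ ($a{\left(L,J \right)} = \left(J + L\right) + 6 = 6 + J + L$)
$\left(-103\right) 45 + a{\left(7,6 \right)} = \left(-103\right) 45 + \left(6 + 6 + 7\right) = -4635 + 19 = -4616$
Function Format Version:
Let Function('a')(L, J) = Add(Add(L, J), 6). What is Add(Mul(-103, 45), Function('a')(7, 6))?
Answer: -4616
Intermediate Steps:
Function('a')(L, J) = Add(6, J, L) (Function('a')(L, J) = Add(Add(J, L), 6) = Add(6, J, L))
Add(Mul(-103, 45), Function('a')(7, 6)) = Add(Mul(-103, 45), Add(6, 6, 7)) = Add(-4635, 19) = -4616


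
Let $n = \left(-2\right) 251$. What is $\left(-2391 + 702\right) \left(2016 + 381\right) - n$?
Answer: $-4048031$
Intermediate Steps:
$n = -502$
$\left(-2391 + 702\right) \left(2016 + 381\right) - n = \left(-2391 + 702\right) \left(2016 + 381\right) - -502 = \left(-1689\right) 2397 + 502 = -4048533 + 502 = -4048031$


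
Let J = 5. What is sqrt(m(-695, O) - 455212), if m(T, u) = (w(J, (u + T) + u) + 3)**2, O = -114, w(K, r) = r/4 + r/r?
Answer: I*sqrt(6460743)/4 ≈ 635.45*I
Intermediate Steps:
w(K, r) = 1 + r/4 (w(K, r) = r*(1/4) + 1 = r/4 + 1 = 1 + r/4)
m(T, u) = (4 + u/2 + T/4)**2 (m(T, u) = ((1 + ((u + T) + u)/4) + 3)**2 = ((1 + ((T + u) + u)/4) + 3)**2 = ((1 + (T + 2*u)/4) + 3)**2 = ((1 + (u/2 + T/4)) + 3)**2 = ((1 + u/2 + T/4) + 3)**2 = (4 + u/2 + T/4)**2)
sqrt(m(-695, O) - 455212) = sqrt((16 - 695 + 2*(-114))**2/16 - 455212) = sqrt((16 - 695 - 228)**2/16 - 455212) = sqrt((1/16)*(-907)**2 - 455212) = sqrt((1/16)*822649 - 455212) = sqrt(822649/16 - 455212) = sqrt(-6460743/16) = I*sqrt(6460743)/4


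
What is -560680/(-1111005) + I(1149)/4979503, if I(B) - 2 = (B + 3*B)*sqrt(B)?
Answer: 558381992810/1106450546103 + 4596*sqrt(1149)/4979503 ≈ 0.53595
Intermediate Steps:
I(B) = 2 + 4*B**(3/2) (I(B) = 2 + (B + 3*B)*sqrt(B) = 2 + (4*B)*sqrt(B) = 2 + 4*B**(3/2))
-560680/(-1111005) + I(1149)/4979503 = -560680/(-1111005) + (2 + 4*1149**(3/2))/4979503 = -560680*(-1/1111005) + (2 + 4*(1149*sqrt(1149)))*(1/4979503) = 112136/222201 + (2 + 4596*sqrt(1149))*(1/4979503) = 112136/222201 + (2/4979503 + 4596*sqrt(1149)/4979503) = 558381992810/1106450546103 + 4596*sqrt(1149)/4979503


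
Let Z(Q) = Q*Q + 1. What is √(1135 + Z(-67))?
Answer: 75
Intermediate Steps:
Z(Q) = 1 + Q² (Z(Q) = Q² + 1 = 1 + Q²)
√(1135 + Z(-67)) = √(1135 + (1 + (-67)²)) = √(1135 + (1 + 4489)) = √(1135 + 4490) = √5625 = 75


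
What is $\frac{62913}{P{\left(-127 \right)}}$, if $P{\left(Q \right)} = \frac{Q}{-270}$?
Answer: $\frac{16986510}{127} \approx 1.3375 \cdot 10^{5}$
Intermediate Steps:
$P{\left(Q \right)} = - \frac{Q}{270}$ ($P{\left(Q \right)} = Q \left(- \frac{1}{270}\right) = - \frac{Q}{270}$)
$\frac{62913}{P{\left(-127 \right)}} = \frac{62913}{\left(- \frac{1}{270}\right) \left(-127\right)} = \frac{62913}{\frac{127}{270}} = 62913 \cdot \frac{270}{127} = \frac{16986510}{127}$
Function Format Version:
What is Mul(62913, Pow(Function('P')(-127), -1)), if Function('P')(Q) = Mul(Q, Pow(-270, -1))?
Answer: Rational(16986510, 127) ≈ 1.3375e+5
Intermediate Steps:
Function('P')(Q) = Mul(Rational(-1, 270), Q) (Function('P')(Q) = Mul(Q, Rational(-1, 270)) = Mul(Rational(-1, 270), Q))
Mul(62913, Pow(Function('P')(-127), -1)) = Mul(62913, Pow(Mul(Rational(-1, 270), -127), -1)) = Mul(62913, Pow(Rational(127, 270), -1)) = Mul(62913, Rational(270, 127)) = Rational(16986510, 127)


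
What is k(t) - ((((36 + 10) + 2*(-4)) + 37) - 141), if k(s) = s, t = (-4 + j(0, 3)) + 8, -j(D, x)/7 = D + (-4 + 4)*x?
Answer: 70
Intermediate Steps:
j(D, x) = -7*D (j(D, x) = -7*(D + (-4 + 4)*x) = -7*(D + 0*x) = -7*(D + 0) = -7*D)
t = 4 (t = (-4 - 7*0) + 8 = (-4 + 0) + 8 = -4 + 8 = 4)
k(t) - ((((36 + 10) + 2*(-4)) + 37) - 141) = 4 - ((((36 + 10) + 2*(-4)) + 37) - 141) = 4 - (((46 - 8) + 37) - 141) = 4 - ((38 + 37) - 141) = 4 - (75 - 141) = 4 - 1*(-66) = 4 + 66 = 70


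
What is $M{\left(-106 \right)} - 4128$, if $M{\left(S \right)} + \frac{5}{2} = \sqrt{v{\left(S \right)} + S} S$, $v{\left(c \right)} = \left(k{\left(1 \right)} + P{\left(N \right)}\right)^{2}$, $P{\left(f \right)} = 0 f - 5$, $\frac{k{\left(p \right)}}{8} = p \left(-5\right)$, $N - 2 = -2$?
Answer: $- \frac{8261}{2} - 106 \sqrt{1919} \approx -8774.0$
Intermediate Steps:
$N = 0$ ($N = 2 - 2 = 0$)
$k{\left(p \right)} = - 40 p$ ($k{\left(p \right)} = 8 p \left(-5\right) = 8 \left(- 5 p\right) = - 40 p$)
$P{\left(f \right)} = -5$ ($P{\left(f \right)} = 0 - 5 = -5$)
$v{\left(c \right)} = 2025$ ($v{\left(c \right)} = \left(\left(-40\right) 1 - 5\right)^{2} = \left(-40 - 5\right)^{2} = \left(-45\right)^{2} = 2025$)
$M{\left(S \right)} = - \frac{5}{2} + S \sqrt{2025 + S}$ ($M{\left(S \right)} = - \frac{5}{2} + \sqrt{2025 + S} S = - \frac{5}{2} + S \sqrt{2025 + S}$)
$M{\left(-106 \right)} - 4128 = \left(- \frac{5}{2} - 106 \sqrt{2025 - 106}\right) - 4128 = \left(- \frac{5}{2} - 106 \sqrt{1919}\right) - 4128 = - \frac{8261}{2} - 106 \sqrt{1919}$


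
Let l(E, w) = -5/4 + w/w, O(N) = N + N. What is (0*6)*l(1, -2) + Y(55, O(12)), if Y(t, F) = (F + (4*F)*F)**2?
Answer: 5419584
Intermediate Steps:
O(N) = 2*N
Y(t, F) = (F + 4*F**2)**2
l(E, w) = -1/4 (l(E, w) = -5*1/4 + 1 = -5/4 + 1 = -1/4)
(0*6)*l(1, -2) + Y(55, O(12)) = (0*6)*(-1/4) + (2*12)**2*(1 + 4*(2*12))**2 = 0*(-1/4) + 24**2*(1 + 4*24)**2 = 0 + 576*(1 + 96)**2 = 0 + 576*97**2 = 0 + 576*9409 = 0 + 5419584 = 5419584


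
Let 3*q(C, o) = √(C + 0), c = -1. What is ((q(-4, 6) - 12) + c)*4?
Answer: -52 + 8*I/3 ≈ -52.0 + 2.6667*I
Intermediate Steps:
q(C, o) = √C/3 (q(C, o) = √(C + 0)/3 = √C/3)
((q(-4, 6) - 12) + c)*4 = ((√(-4)/3 - 12) - 1)*4 = (((2*I)/3 - 12) - 1)*4 = ((2*I/3 - 12) - 1)*4 = ((-12 + 2*I/3) - 1)*4 = (-13 + 2*I/3)*4 = -52 + 8*I/3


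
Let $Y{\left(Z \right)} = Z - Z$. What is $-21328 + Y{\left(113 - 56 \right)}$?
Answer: $-21328$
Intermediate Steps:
$Y{\left(Z \right)} = 0$
$-21328 + Y{\left(113 - 56 \right)} = -21328 + 0 = -21328$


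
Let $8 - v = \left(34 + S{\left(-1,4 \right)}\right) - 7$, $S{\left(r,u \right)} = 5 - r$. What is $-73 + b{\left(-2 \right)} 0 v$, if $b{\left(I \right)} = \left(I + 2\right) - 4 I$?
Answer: $-73$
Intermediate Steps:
$b{\left(I \right)} = 2 - 3 I$ ($b{\left(I \right)} = \left(2 + I\right) - 4 I = 2 - 3 I$)
$v = -25$ ($v = 8 - \left(\left(34 + \left(5 - -1\right)\right) - 7\right) = 8 - \left(\left(34 + \left(5 + 1\right)\right) - 7\right) = 8 - \left(\left(34 + 6\right) - 7\right) = 8 - \left(40 - 7\right) = 8 - 33 = -25$)
$-73 + b{\left(-2 \right)} 0 v = -73 + \left(2 - -6\right) 0 \left(-25\right) = -73 + \left(2 + 6\right) 0 \left(-25\right) = -73 + 8 \cdot 0 \left(-25\right) = -73 + 0 \left(-25\right) = -73 + 0 = -73$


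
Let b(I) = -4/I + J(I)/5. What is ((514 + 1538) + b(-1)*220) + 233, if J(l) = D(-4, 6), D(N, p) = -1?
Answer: 3121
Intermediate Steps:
J(l) = -1
b(I) = -⅕ - 4/I (b(I) = -4/I - 1/5 = -4/I - 1*⅕ = -4/I - ⅕ = -⅕ - 4/I)
((514 + 1538) + b(-1)*220) + 233 = ((514 + 1538) + ((⅕)*(-20 - 1*(-1))/(-1))*220) + 233 = (2052 + ((⅕)*(-1)*(-20 + 1))*220) + 233 = (2052 + ((⅕)*(-1)*(-19))*220) + 233 = (2052 + (19/5)*220) + 233 = (2052 + 836) + 233 = 2888 + 233 = 3121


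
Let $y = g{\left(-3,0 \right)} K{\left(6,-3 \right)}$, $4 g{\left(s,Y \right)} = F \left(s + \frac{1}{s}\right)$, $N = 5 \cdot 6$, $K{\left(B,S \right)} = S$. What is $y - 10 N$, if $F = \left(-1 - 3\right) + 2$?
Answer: $-305$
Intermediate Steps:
$N = 30$
$F = -2$ ($F = -4 + 2 = -2$)
$g{\left(s,Y \right)} = - \frac{s}{2} - \frac{1}{2 s}$ ($g{\left(s,Y \right)} = \frac{\left(-2\right) \left(s + \frac{1}{s}\right)}{4} = \frac{- 2 s - \frac{2}{s}}{4} = - \frac{s}{2} - \frac{1}{2 s}$)
$y = -5$ ($y = \frac{-1 - \left(-3\right)^{2}}{2 \left(-3\right)} \left(-3\right) = \frac{1}{2} \left(- \frac{1}{3}\right) \left(-1 - 9\right) \left(-3\right) = \frac{1}{2} \left(- \frac{1}{3}\right) \left(-10\right) \left(-3\right) = \frac{5}{3} \left(-3\right) = -5$)
$y - 10 N = -5 - 300 = -305$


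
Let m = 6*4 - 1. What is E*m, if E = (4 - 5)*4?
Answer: -92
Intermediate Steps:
m = 23 (m = 24 - 1 = 23)
E = -4 (E = -1*4 = -4)
E*m = -4*23 = -92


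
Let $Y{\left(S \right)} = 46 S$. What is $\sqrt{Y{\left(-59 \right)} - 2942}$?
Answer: $2 i \sqrt{1414} \approx 75.206 i$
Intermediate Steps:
$\sqrt{Y{\left(-59 \right)} - 2942} = \sqrt{46 \left(-59\right) - 2942} = \sqrt{-2714 - 2942} = \sqrt{-5656} = 2 i \sqrt{1414}$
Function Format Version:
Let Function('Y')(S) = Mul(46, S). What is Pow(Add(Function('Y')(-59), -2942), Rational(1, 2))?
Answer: Mul(2, I, Pow(1414, Rational(1, 2))) ≈ Mul(75.206, I)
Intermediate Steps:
Pow(Add(Function('Y')(-59), -2942), Rational(1, 2)) = Pow(Add(Mul(46, -59), -2942), Rational(1, 2)) = Pow(Add(-2714, -2942), Rational(1, 2)) = Pow(-5656, Rational(1, 2)) = Mul(2, I, Pow(1414, Rational(1, 2)))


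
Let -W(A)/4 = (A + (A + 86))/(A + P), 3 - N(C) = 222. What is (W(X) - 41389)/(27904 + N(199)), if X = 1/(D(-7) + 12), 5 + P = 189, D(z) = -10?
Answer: -727297/486465 ≈ -1.4951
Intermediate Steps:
N(C) = -219 (N(C) = 3 - 1*222 = 3 - 222 = -219)
P = 184 (P = -5 + 189 = 184)
X = ½ (X = 1/(-10 + 12) = 1/2 = ½ ≈ 0.50000)
W(A) = -4*(86 + 2*A)/(184 + A) (W(A) = -4*(A + (A + 86))/(A + 184) = -4*(A + (86 + A))/(184 + A) = -4*(86 + 2*A)/(184 + A))
(W(X) - 41389)/(27904 + N(199)) = (8*(-43 - 1*½)/(184 + ½) - 41389)/(27904 - 219) = (8*(-43 - ½)/(369/2) - 41389)/27685 = (8*(2/369)*(-87/2) - 41389)*(1/27685) = (-232/123 - 41389)*(1/27685) = -5091079/123*1/27685 = -727297/486465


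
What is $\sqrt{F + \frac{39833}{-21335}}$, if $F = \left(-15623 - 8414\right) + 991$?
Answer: $\frac{i \sqrt{10490979394405}}{21335} \approx 151.82 i$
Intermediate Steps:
$F = -23046$ ($F = -24037 + 991 = -23046$)
$\sqrt{F + \frac{39833}{-21335}} = \sqrt{-23046 + \frac{39833}{-21335}} = \sqrt{-23046 + 39833 \left(- \frac{1}{21335}\right)} = \sqrt{-23046 - \frac{39833}{21335}} = \sqrt{- \frac{491726243}{21335}} = \frac{i \sqrt{10490979394405}}{21335}$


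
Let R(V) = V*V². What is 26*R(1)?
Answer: 26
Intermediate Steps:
R(V) = V³
26*R(1) = 26*1³ = 26*1 = 26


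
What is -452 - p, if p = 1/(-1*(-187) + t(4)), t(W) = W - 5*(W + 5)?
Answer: -65993/146 ≈ -452.01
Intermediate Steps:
t(W) = -25 - 4*W (t(W) = W - 5*(5 + W) = W - (25 + 5*W) = W + (-25 - 5*W) = -25 - 4*W)
p = 1/146 (p = 1/(-1*(-187) + (-25 - 4*4)) = 1/(187 + (-25 - 16)) = 1/(187 - 41) = 1/146 ≈ 0.0068493)
-452 - p = -452 - 1*1/146 = -452 - 1/146 = -65993/146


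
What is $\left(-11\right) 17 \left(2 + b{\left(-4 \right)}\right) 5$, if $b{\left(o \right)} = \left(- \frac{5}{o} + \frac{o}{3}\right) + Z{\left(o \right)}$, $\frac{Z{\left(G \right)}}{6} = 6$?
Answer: $- \frac{425425}{12} \approx -35452.0$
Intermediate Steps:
$Z{\left(G \right)} = 36$ ($Z{\left(G \right)} = 6 \cdot 6 = 36$)
$b{\left(o \right)} = 36 - \frac{5}{o} + \frac{o}{3}$ ($b{\left(o \right)} = \left(- \frac{5}{o} + \frac{o}{3}\right) + 36 = 36 - \frac{5}{o} + \frac{o}{3}$)
$\left(-11\right) 17 \left(2 + b{\left(-4 \right)}\right) 5 = \left(-11\right) 17 \left(2 + \left(36 - \frac{5}{-4} + \frac{1}{3} \left(-4\right)\right)\right) 5 = - 187 \left(2 - - \frac{431}{12}\right) 5 = - 187 \left(2 + \left(36 + \frac{5}{4} - \frac{4}{3}\right)\right) 5 = - 187 \left(2 + \frac{431}{12}\right) 5 = - 187 \cdot \frac{455}{12} \cdot 5 = \left(-187\right) \frac{2275}{12} = - \frac{425425}{12}$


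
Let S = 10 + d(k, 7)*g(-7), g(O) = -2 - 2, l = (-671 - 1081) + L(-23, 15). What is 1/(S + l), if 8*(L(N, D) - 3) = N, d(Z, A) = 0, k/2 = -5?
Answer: -8/13935 ≈ -0.00057409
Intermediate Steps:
k = -10 (k = 2*(-5) = -10)
L(N, D) = 3 + N/8
l = -14015/8 (l = (-671 - 1081) + (3 + (⅛)*(-23)) = -1752 + (3 - 23/8) = -1752 + ⅛ = -14015/8 ≈ -1751.9)
g(O) = -4
S = 10 (S = 10 + 0*(-4) = 10 + 0 = 10)
1/(S + l) = 1/(10 - 14015/8) = 1/(-13935/8) = -8/13935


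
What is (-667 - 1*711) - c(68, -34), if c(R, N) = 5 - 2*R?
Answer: -1247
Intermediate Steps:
(-667 - 1*711) - c(68, -34) = (-667 - 1*711) - (5 - 2*68) = (-667 - 711) - (5 - 136) = -1378 - 1*(-131) = -1378 + 131 = -1247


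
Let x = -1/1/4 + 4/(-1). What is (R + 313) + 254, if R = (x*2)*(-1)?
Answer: 1151/2 ≈ 575.50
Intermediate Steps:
x = -17/4 (x = -1*1*(¼) + 4*(-1) = -1*¼ - 4 = -¼ - 4 = -17/4 ≈ -4.2500)
R = 17/2 (R = -17/4*2*(-1) = -17/2*(-1) = 17/2 ≈ 8.5000)
(R + 313) + 254 = (17/2 + 313) + 254 = 643/2 + 254 = 1151/2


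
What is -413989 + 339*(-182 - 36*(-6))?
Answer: -402463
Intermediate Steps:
-413989 + 339*(-182 - 36*(-6)) = -413989 + 339*(-182 + 216) = -413989 + 339*34 = -413989 + 11526 = -402463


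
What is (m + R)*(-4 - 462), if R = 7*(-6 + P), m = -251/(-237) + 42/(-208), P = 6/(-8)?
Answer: 266433403/12324 ≈ 21619.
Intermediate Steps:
P = -¾ (P = 6*(-⅛) = -¾ ≈ -0.75000)
m = 21127/24648 (m = -251*(-1/237) + 42*(-1/208) = 251/237 - 21/104 = 21127/24648 ≈ 0.85715)
R = -189/4 (R = 7*(-6 - ¾) = 7*(-27/4) = -189/4 ≈ -47.250)
(m + R)*(-4 - 462) = (21127/24648 - 189/4)*(-4 - 462) = -1143491/24648*(-466) = 266433403/12324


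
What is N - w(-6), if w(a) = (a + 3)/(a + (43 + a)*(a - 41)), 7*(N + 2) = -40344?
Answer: -70424731/12215 ≈ -5765.4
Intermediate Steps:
N = -40358/7 (N = -2 + (⅐)*(-40344) = -2 - 40344/7 = -40358/7 ≈ -5765.4)
w(a) = (3 + a)/(a + (-41 + a)*(43 + a)) (w(a) = (3 + a)/(a + (43 + a)*(-41 + a)) = (3 + a)/(a + (-41 + a)*(43 + a)))
N - w(-6) = -40358/7 - (3 - 6)/(-1763 + (-6)² + 3*(-6)) = -40358/7 - (-3)/(-1763 + 36 - 18) = -40358/7 - (-3)/(-1745) = -40358/7 - (-1)*(-3)/1745 = -40358/7 - 1*3/1745 = -40358/7 - 3/1745 = -70424731/12215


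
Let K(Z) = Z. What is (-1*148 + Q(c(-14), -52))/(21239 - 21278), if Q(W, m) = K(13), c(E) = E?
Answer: 45/13 ≈ 3.4615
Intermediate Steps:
Q(W, m) = 13
(-1*148 + Q(c(-14), -52))/(21239 - 21278) = (-1*148 + 13)/(21239 - 21278) = (-148 + 13)/(-39) = -135*(-1/39) = 45/13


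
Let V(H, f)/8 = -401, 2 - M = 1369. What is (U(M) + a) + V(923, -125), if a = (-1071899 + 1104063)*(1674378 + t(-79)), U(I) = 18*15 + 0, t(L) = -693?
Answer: 53832401402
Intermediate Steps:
M = -1367 (M = 2 - 1*1369 = 2 - 1369 = -1367)
U(I) = 270 (U(I) = 270 + 0 = 270)
V(H, f) = -3208 (V(H, f) = 8*(-401) = -3208)
a = 53832404340 (a = (-1071899 + 1104063)*(1674378 - 693) = 32164*1673685 = 53832404340)
(U(M) + a) + V(923, -125) = (270 + 53832404340) - 3208 = 53832404610 - 3208 = 53832401402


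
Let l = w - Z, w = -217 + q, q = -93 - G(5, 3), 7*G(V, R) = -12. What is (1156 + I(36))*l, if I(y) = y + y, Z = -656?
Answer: 2988952/7 ≈ 4.2699e+5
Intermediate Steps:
G(V, R) = -12/7 (G(V, R) = (1/7)*(-12) = -12/7)
q = -639/7 (q = -93 - 1*(-12/7) = -93 + 12/7 = -639/7 ≈ -91.286)
w = -2158/7 (w = -217 - 639/7 = -2158/7 ≈ -308.29)
l = 2434/7 (l = -2158/7 - 1*(-656) = -2158/7 + 656 = 2434/7 ≈ 347.71)
I(y) = 2*y
(1156 + I(36))*l = (1156 + 2*36)*(2434/7) = (1156 + 72)*(2434/7) = 1228*(2434/7) = 2988952/7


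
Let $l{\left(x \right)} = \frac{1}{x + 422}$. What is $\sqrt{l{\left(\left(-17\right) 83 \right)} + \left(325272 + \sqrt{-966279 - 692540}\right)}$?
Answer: $\frac{\sqrt{318155372923 + 978121 i \sqrt{1658819}}}{989} \approx 570.33 + 1.1291 i$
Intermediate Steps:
$l{\left(x \right)} = \frac{1}{422 + x}$
$\sqrt{l{\left(\left(-17\right) 83 \right)} + \left(325272 + \sqrt{-966279 - 692540}\right)} = \sqrt{\frac{1}{422 - 1411} + \left(325272 + \sqrt{-966279 - 692540}\right)} = \sqrt{\frac{1}{422 - 1411} + \left(325272 + \sqrt{-1658819}\right)} = \sqrt{\frac{1}{-989} + \left(325272 + i \sqrt{1658819}\right)} = \sqrt{- \frac{1}{989} + \left(325272 + i \sqrt{1658819}\right)} = \sqrt{\frac{321694007}{989} + i \sqrt{1658819}}$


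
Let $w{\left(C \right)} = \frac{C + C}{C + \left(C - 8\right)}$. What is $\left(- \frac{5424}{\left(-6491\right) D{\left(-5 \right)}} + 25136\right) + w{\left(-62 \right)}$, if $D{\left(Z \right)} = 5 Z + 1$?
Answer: $\frac{5384400371}{214203} \approx 25137.0$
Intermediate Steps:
$w{\left(C \right)} = \frac{2 C}{-8 + 2 C}$ ($w{\left(C \right)} = \frac{2 C}{C + \left(C - 8\right)} = \frac{2 C}{C + \left(-8 + C\right)} = \frac{2 C}{-8 + 2 C}$)
$D{\left(Z \right)} = 1 + 5 Z$
$\left(- \frac{5424}{\left(-6491\right) D{\left(-5 \right)}} + 25136\right) + w{\left(-62 \right)} = \left(- \frac{5424}{\left(-6491\right) \left(1 + 5 \left(-5\right)\right)} + 25136\right) - \frac{62}{-4 - 62} = \left(- \frac{5424}{\left(-6491\right) \left(1 - 25\right)} + 25136\right) - \frac{62}{-66} = \left(- \frac{5424}{\left(-6491\right) \left(-24\right)} + 25136\right) - - \frac{31}{33} = \left(- \frac{5424}{155784} + 25136\right) + \frac{31}{33} = \left(\left(-5424\right) \frac{1}{155784} + 25136\right) + \frac{31}{33} = \left(- \frac{226}{6491} + 25136\right) + \frac{31}{33} = \frac{163157550}{6491} + \frac{31}{33} = \frac{5384400371}{214203}$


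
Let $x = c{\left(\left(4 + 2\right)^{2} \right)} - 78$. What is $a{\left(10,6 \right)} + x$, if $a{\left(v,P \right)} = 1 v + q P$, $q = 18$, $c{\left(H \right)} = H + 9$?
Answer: $85$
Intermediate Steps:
$c{\left(H \right)} = 9 + H$
$a{\left(v,P \right)} = v + 18 P$ ($a{\left(v,P \right)} = 1 v + 18 P = v + 18 P$)
$x = -33$ ($x = \left(9 + \left(4 + 2\right)^{2}\right) - 78 = \left(9 + 6^{2}\right) - 78 = \left(9 + 36\right) - 78 = 45 - 78 = -33$)
$a{\left(10,6 \right)} + x = \left(10 + 18 \cdot 6\right) - 33 = \left(10 + 108\right) - 33 = 118 - 33 = 85$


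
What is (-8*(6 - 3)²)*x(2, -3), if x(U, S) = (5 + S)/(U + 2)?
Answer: -36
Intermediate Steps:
x(U, S) = (5 + S)/(2 + U)
(-8*(6 - 3)²)*x(2, -3) = (-8*(6 - 3)²)*((5 - 3)/(2 + 2)) = (-8*3²)*(2/4) = (-8*9)*((¼)*2) = -72*½ = -36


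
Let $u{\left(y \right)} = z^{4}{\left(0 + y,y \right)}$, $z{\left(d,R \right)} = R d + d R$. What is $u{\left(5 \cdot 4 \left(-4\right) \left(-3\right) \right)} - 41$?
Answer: $176120502681599999959$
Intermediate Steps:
$z{\left(d,R \right)} = 2 R d$ ($z{\left(d,R \right)} = R d + R d = 2 R d$)
$u{\left(y \right)} = 16 y^{8}$ ($u{\left(y \right)} = \left(2 y \left(0 + y\right)\right)^{4} = \left(2 y y\right)^{4} = \left(2 y^{2}\right)^{4} = 16 y^{8}$)
$u{\left(5 \cdot 4 \left(-4\right) \left(-3\right) \right)} - 41 = 16 \left(5 \cdot 4 \left(-4\right) \left(-3\right)\right)^{8} - 41 = 16 \left(20 \left(-4\right) \left(-3\right)\right)^{8} - 41 = 16 \left(\left(-80\right) \left(-3\right)\right)^{8} - 41 = 16 \cdot 240^{8} - 41 = 16 \cdot 11007531417600000000 - 41 = 176120502681600000000 - 41 = 176120502681599999959$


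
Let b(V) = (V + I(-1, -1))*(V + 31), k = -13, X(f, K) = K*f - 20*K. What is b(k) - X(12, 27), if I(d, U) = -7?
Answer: -144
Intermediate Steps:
X(f, K) = -20*K + K*f
b(V) = (-7 + V)*(31 + V) (b(V) = (V - 7)*(V + 31) = (-7 + V)*(31 + V))
b(k) - X(12, 27) = (-217 + (-13)**2 + 24*(-13)) - 27*(-20 + 12) = (-217 + 169 - 312) - 27*(-8) = -360 - 1*(-216) = -360 + 216 = -144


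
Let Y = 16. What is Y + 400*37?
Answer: 14816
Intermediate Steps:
Y + 400*37 = 16 + 400*37 = 16 + 14800 = 14816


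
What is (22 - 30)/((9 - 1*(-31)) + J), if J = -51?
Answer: 8/11 ≈ 0.72727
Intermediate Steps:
(22 - 30)/((9 - 1*(-31)) + J) = (22 - 30)/((9 - 1*(-31)) - 51) = -8/((9 + 31) - 51) = -8/(40 - 51) = -8/(-11) = -8*(-1/11) = 8/11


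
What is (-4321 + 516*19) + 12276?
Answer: 17759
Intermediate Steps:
(-4321 + 516*19) + 12276 = (-4321 + 9804) + 12276 = 5483 + 12276 = 17759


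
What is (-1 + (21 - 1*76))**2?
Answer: 3136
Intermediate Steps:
(-1 + (21 - 1*76))**2 = (-1 + (21 - 76))**2 = (-1 - 55)**2 = (-56)**2 = 3136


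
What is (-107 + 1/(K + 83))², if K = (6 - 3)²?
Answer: 96884649/8464 ≈ 11447.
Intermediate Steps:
K = 9 (K = 3² = 9)
(-107 + 1/(K + 83))² = (-107 + 1/(9 + 83))² = (-107 + 1/92)² = (-9843/92)² = 96884649/8464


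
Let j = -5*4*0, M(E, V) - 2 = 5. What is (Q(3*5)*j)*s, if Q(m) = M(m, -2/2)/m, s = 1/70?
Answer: 0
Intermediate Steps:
M(E, V) = 7 (M(E, V) = 2 + 5 = 7)
s = 1/70 ≈ 0.014286
j = 0 (j = -20*0 = 0)
Q(m) = 7/m
(Q(3*5)*j)*s = ((7/((3*5)))*0)*(1/70) = ((7/15)*0)*(1/70) = 0*(1/70) = 0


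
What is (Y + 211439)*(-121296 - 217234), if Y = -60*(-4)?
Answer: -71659691870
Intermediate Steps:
Y = 240
(Y + 211439)*(-121296 - 217234) = (240 + 211439)*(-121296 - 217234) = 211679*(-338530) = -71659691870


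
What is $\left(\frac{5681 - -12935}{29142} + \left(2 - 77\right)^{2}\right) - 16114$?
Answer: $- \frac{152825911}{14571} \approx -10488.0$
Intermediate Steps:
$\left(\frac{5681 - -12935}{29142} + \left(2 - 77\right)^{2}\right) - 16114 = \left(\left(5681 + 12935\right) \frac{1}{29142} + \left(-75\right)^{2}\right) - 16114 = \left(18616 \cdot \frac{1}{29142} + 5625\right) - 16114 = \left(\frac{9308}{14571} + 5625\right) - 16114 = \frac{81971183}{14571} - 16114 = - \frac{152825911}{14571}$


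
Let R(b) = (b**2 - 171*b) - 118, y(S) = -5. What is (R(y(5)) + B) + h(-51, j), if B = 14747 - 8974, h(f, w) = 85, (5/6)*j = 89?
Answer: 6620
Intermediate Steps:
j = 534/5 (j = (6/5)*89 = 534/5 ≈ 106.80)
R(b) = -118 + b**2 - 171*b
B = 5773
(R(y(5)) + B) + h(-51, j) = ((-118 + (-5)**2 - 171*(-5)) + 5773) + 85 = ((-118 + 25 + 855) + 5773) + 85 = (762 + 5773) + 85 = 6535 + 85 = 6620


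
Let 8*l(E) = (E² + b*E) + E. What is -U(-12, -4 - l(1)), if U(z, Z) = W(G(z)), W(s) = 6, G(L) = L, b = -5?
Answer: -6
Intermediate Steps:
l(E) = -E/2 + E²/8 (l(E) = ((E² - 5*E) + E)/8 = (E² - 4*E)/8 = -E/2 + E²/8)
U(z, Z) = 6
-U(-12, -4 - l(1)) = -1*6 = -6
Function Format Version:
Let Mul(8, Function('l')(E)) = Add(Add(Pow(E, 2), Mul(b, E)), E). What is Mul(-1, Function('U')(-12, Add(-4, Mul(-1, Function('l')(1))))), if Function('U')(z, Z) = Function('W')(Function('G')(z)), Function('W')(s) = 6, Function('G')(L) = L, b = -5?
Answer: -6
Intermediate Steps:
Function('l')(E) = Add(Mul(Rational(-1, 2), E), Mul(Rational(1, 8), Pow(E, 2))) (Function('l')(E) = Mul(Rational(1, 8), Add(Add(Pow(E, 2), Mul(-5, E)), E)) = Mul(Rational(1, 8), Add(Pow(E, 2), Mul(-4, E))) = Add(Mul(Rational(-1, 2), E), Mul(Rational(1, 8), Pow(E, 2))))
Function('U')(z, Z) = 6
Mul(-1, Function('U')(-12, Add(-4, Mul(-1, Function('l')(1))))) = Mul(-1, 6) = -6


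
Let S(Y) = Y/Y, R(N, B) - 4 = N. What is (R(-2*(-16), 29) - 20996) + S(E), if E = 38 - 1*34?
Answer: -20959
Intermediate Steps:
R(N, B) = 4 + N
E = 4 (E = 38 - 34 = 4)
S(Y) = 1
(R(-2*(-16), 29) - 20996) + S(E) = ((4 - 2*(-16)) - 20996) + 1 = ((4 + 32) - 20996) + 1 = (36 - 20996) + 1 = -20960 + 1 = -20959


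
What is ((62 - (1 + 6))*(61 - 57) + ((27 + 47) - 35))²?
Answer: 67081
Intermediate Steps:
((62 - (1 + 6))*(61 - 57) + ((27 + 47) - 35))² = ((62 - 1*7)*4 + (74 - 35))² = ((62 - 7)*4 + 39)² = (55*4 + 39)² = (220 + 39)² = 259² = 67081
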